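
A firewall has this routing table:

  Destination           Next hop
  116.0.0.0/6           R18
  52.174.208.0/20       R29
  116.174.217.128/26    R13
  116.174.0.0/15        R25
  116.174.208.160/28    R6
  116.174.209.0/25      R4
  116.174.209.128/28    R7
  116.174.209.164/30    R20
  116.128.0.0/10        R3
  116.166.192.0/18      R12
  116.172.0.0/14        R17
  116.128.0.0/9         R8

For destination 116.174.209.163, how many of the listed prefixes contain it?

5

Prefixes containing 116.174.209.163:
  116.0.0.0/6 (116.0.0.0 - 119.255.255.255)
  116.128.0.0/9 (116.128.0.0 - 116.255.255.255)
  116.128.0.0/10 (116.128.0.0 - 116.191.255.255)
  116.172.0.0/14 (116.172.0.0 - 116.175.255.255)
  116.174.0.0/15 (116.174.0.0 - 116.175.255.255)
Total matching entries: 5.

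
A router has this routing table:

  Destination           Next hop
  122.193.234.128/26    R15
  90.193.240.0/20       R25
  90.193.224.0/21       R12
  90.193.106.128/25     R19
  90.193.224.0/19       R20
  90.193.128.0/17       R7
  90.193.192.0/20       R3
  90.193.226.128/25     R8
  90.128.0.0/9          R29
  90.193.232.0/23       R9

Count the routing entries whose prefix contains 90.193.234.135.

3

Prefixes containing 90.193.234.135:
  90.128.0.0/9 (90.128.0.0 - 90.255.255.255)
  90.193.128.0/17 (90.193.128.0 - 90.193.255.255)
  90.193.224.0/19 (90.193.224.0 - 90.193.255.255)
Total matching entries: 3.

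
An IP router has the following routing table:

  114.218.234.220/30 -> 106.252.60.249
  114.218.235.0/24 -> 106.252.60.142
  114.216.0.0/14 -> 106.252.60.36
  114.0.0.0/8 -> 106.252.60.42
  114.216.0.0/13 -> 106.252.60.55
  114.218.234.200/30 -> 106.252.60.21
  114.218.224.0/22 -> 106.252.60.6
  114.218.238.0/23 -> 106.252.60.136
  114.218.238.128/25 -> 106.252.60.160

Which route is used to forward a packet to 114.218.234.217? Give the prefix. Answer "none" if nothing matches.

Entries matching 114.218.234.217:
  114.0.0.0/8 (114.0.0.0 - 114.255.255.255)
  114.216.0.0/13 (114.216.0.0 - 114.223.255.255)
  114.216.0.0/14 (114.216.0.0 - 114.219.255.255)
Most specific is 114.216.0.0/14.

114.216.0.0/14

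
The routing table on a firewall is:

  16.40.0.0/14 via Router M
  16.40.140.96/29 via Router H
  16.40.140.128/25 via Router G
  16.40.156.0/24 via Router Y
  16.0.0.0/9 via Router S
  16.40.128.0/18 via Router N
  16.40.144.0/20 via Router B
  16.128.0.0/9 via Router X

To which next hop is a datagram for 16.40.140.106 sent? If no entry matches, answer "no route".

Router N

Routes whose prefix contains 16.40.140.106:
  16.0.0.0/9 (16.0.0.0 - 16.127.255.255) -> Router S
  16.40.0.0/14 (16.40.0.0 - 16.43.255.255) -> Router M
  16.40.128.0/18 (16.40.128.0 - 16.40.191.255) -> Router N
More-specific entries that do NOT match:
  16.40.140.96/29 (16.40.140.96 - 16.40.140.103) does not contain 16.40.140.106
  16.40.140.128/25 (16.40.140.128 - 16.40.140.255) does not contain 16.40.140.106
  16.40.156.0/24 (16.40.156.0 - 16.40.156.255) does not contain 16.40.140.106
  16.40.144.0/20 (16.40.144.0 - 16.40.159.255) does not contain 16.40.140.106
Longest matching prefix is /18 -> next hop Router N.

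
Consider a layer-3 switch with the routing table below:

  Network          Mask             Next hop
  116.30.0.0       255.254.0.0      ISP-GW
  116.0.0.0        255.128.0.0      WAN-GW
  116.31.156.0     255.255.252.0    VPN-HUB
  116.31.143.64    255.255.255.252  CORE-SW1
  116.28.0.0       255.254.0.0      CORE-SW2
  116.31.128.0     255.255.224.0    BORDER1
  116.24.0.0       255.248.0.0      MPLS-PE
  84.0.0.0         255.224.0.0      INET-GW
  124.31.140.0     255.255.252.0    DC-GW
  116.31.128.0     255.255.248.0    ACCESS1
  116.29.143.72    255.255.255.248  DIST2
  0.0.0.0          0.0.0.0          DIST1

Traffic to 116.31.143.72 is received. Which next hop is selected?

Routes whose prefix contains 116.31.143.72:
  0.0.0.0/0 (default, matches everything) -> DIST1
  116.0.0.0/9 (116.0.0.0 - 116.127.255.255) -> WAN-GW
  116.24.0.0/13 (116.24.0.0 - 116.31.255.255) -> MPLS-PE
  116.30.0.0/15 (116.30.0.0 - 116.31.255.255) -> ISP-GW
  116.31.128.0/19 (116.31.128.0 - 116.31.159.255) -> BORDER1
More-specific entries that do NOT match:
  116.31.143.64/30 (116.31.143.64 - 116.31.143.67) does not contain 116.31.143.72
  116.29.143.72/29 (116.29.143.72 - 116.29.143.79) does not contain 116.31.143.72
  116.31.156.0/22 (116.31.156.0 - 116.31.159.255) does not contain 116.31.143.72
  124.31.140.0/22 (124.31.140.0 - 124.31.143.255) does not contain 116.31.143.72
  116.31.128.0/21 (116.31.128.0 - 116.31.135.255) does not contain 116.31.143.72
Longest matching prefix is /19 -> next hop BORDER1.

BORDER1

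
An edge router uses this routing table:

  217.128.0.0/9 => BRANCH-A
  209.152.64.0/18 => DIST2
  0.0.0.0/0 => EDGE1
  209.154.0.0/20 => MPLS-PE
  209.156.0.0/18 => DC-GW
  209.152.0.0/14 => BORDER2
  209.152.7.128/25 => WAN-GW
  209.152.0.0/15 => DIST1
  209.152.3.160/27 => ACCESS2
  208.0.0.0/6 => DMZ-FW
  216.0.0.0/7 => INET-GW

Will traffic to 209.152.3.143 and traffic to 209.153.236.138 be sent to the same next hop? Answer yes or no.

209.152.3.143: longest match 209.152.0.0/15 -> DIST1
209.153.236.138: longest match 209.152.0.0/15 -> DIST1

yes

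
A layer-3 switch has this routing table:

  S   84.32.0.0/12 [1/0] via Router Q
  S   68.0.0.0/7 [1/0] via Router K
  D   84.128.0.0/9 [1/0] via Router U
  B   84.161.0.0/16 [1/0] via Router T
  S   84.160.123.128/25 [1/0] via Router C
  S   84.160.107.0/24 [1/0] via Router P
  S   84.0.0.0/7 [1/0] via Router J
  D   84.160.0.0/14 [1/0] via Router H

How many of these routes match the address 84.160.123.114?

3

Prefixes containing 84.160.123.114:
  84.0.0.0/7 (84.0.0.0 - 85.255.255.255)
  84.128.0.0/9 (84.128.0.0 - 84.255.255.255)
  84.160.0.0/14 (84.160.0.0 - 84.163.255.255)
Total matching entries: 3.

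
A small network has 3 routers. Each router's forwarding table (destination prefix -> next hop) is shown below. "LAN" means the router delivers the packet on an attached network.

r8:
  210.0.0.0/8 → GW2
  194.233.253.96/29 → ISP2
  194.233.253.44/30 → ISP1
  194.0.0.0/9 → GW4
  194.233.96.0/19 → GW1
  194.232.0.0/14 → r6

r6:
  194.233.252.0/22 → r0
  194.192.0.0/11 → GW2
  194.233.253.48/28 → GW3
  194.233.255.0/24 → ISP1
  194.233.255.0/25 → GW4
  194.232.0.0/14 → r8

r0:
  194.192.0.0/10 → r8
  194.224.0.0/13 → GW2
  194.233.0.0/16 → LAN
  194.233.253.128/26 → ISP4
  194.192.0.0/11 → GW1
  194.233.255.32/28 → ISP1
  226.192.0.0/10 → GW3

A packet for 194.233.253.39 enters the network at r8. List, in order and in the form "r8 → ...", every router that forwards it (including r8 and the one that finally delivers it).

r8 → r6 → r0

At r8: longest match for 194.233.253.39 is 194.232.0.0/14 -> r6
At r6: longest match for 194.233.253.39 is 194.233.252.0/22 -> r0
At r0: longest match for 194.233.253.39 is 194.233.0.0/16 -> LAN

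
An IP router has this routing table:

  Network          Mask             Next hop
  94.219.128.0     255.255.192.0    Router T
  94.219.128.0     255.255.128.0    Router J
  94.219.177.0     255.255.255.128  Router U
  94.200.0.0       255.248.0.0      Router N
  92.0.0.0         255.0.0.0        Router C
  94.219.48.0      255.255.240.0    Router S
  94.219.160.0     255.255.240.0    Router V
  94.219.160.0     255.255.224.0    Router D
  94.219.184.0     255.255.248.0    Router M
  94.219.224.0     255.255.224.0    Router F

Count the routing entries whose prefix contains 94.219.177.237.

Prefixes containing 94.219.177.237:
  94.219.128.0/17 (94.219.128.0 - 94.219.255.255)
  94.219.128.0/18 (94.219.128.0 - 94.219.191.255)
  94.219.160.0/19 (94.219.160.0 - 94.219.191.255)
Total matching entries: 3.

3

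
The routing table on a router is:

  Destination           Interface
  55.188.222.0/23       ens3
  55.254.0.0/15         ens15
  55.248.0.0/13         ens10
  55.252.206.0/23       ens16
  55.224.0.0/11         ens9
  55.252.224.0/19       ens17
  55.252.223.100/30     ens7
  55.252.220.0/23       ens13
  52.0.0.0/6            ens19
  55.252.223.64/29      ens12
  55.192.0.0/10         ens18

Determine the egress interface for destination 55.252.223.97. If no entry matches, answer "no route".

ens10

Routes whose prefix contains 55.252.223.97:
  52.0.0.0/6 (52.0.0.0 - 55.255.255.255) -> ens19
  55.192.0.0/10 (55.192.0.0 - 55.255.255.255) -> ens18
  55.224.0.0/11 (55.224.0.0 - 55.255.255.255) -> ens9
  55.248.0.0/13 (55.248.0.0 - 55.255.255.255) -> ens10
More-specific entries that do NOT match:
  55.252.223.100/30 (55.252.223.100 - 55.252.223.103) does not contain 55.252.223.97
  55.252.223.64/29 (55.252.223.64 - 55.252.223.71) does not contain 55.252.223.97
  55.188.222.0/23 (55.188.222.0 - 55.188.223.255) does not contain 55.252.223.97
  55.252.206.0/23 (55.252.206.0 - 55.252.207.255) does not contain 55.252.223.97
  55.252.220.0/23 (55.252.220.0 - 55.252.221.255) does not contain 55.252.223.97
  55.252.224.0/19 (55.252.224.0 - 55.252.255.255) does not contain 55.252.223.97
  55.254.0.0/15 (55.254.0.0 - 55.255.255.255) does not contain 55.252.223.97
Longest matching prefix is /13 -> interface ens10.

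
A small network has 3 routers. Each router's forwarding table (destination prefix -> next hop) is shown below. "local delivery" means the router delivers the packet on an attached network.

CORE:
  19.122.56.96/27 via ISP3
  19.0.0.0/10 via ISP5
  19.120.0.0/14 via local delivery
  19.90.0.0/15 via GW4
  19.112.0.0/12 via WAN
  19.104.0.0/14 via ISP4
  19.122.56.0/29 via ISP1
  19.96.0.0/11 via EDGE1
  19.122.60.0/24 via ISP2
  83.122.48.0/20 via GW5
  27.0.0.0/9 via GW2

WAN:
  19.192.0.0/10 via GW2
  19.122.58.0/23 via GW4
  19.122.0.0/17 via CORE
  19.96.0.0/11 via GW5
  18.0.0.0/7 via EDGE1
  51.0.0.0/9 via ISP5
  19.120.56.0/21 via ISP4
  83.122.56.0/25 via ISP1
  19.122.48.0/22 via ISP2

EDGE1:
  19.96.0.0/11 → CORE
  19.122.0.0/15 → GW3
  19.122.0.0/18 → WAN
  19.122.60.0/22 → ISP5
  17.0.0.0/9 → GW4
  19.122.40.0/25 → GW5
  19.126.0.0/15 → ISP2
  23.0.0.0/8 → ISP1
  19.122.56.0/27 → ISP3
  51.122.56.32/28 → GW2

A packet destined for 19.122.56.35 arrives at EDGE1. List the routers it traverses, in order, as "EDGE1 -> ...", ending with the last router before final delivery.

At EDGE1: longest match for 19.122.56.35 is 19.122.0.0/18 -> WAN
At WAN: longest match for 19.122.56.35 is 19.122.0.0/17 -> CORE
At CORE: longest match for 19.122.56.35 is 19.120.0.0/14 -> local delivery

EDGE1 -> WAN -> CORE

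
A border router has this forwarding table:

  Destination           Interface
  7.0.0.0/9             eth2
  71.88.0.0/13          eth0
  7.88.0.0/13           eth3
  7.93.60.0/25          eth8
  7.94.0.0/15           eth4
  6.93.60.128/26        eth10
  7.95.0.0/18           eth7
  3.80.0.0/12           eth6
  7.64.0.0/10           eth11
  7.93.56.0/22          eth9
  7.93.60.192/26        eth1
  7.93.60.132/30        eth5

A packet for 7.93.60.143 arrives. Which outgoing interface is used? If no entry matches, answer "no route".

Routes whose prefix contains 7.93.60.143:
  7.0.0.0/9 (7.0.0.0 - 7.127.255.255) -> eth2
  7.64.0.0/10 (7.64.0.0 - 7.127.255.255) -> eth11
  7.88.0.0/13 (7.88.0.0 - 7.95.255.255) -> eth3
More-specific entries that do NOT match:
  7.93.60.132/30 (7.93.60.132 - 7.93.60.135) does not contain 7.93.60.143
  6.93.60.128/26 (6.93.60.128 - 6.93.60.191) does not contain 7.93.60.143
  7.93.60.192/26 (7.93.60.192 - 7.93.60.255) does not contain 7.93.60.143
  7.93.60.0/25 (7.93.60.0 - 7.93.60.127) does not contain 7.93.60.143
  7.93.56.0/22 (7.93.56.0 - 7.93.59.255) does not contain 7.93.60.143
  7.95.0.0/18 (7.95.0.0 - 7.95.63.255) does not contain 7.93.60.143
  7.94.0.0/15 (7.94.0.0 - 7.95.255.255) does not contain 7.93.60.143
Longest matching prefix is /13 -> interface eth3.

eth3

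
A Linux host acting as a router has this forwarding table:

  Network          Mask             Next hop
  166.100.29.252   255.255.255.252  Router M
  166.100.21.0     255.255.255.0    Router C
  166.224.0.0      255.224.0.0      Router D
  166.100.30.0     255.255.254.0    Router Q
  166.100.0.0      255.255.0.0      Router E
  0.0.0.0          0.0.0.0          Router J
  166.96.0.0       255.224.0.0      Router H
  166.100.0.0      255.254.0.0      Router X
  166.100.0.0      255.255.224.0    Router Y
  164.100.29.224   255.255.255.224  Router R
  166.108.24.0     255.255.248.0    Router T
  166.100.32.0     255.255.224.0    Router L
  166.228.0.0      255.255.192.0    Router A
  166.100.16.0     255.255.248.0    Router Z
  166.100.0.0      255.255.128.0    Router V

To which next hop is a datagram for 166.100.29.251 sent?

Router Y

Routes whose prefix contains 166.100.29.251:
  0.0.0.0/0 (default, matches everything) -> Router J
  166.96.0.0/11 (166.96.0.0 - 166.127.255.255) -> Router H
  166.100.0.0/15 (166.100.0.0 - 166.101.255.255) -> Router X
  166.100.0.0/16 (166.100.0.0 - 166.100.255.255) -> Router E
  166.100.0.0/17 (166.100.0.0 - 166.100.127.255) -> Router V
  166.100.0.0/19 (166.100.0.0 - 166.100.31.255) -> Router Y
More-specific entries that do NOT match:
  166.100.29.252/30 (166.100.29.252 - 166.100.29.255) does not contain 166.100.29.251
  164.100.29.224/27 (164.100.29.224 - 164.100.29.255) does not contain 166.100.29.251
  166.100.21.0/24 (166.100.21.0 - 166.100.21.255) does not contain 166.100.29.251
  166.100.30.0/23 (166.100.30.0 - 166.100.31.255) does not contain 166.100.29.251
  166.108.24.0/21 (166.108.24.0 - 166.108.31.255) does not contain 166.100.29.251
  166.100.16.0/21 (166.100.16.0 - 166.100.23.255) does not contain 166.100.29.251
Longest matching prefix is /19 -> next hop Router Y.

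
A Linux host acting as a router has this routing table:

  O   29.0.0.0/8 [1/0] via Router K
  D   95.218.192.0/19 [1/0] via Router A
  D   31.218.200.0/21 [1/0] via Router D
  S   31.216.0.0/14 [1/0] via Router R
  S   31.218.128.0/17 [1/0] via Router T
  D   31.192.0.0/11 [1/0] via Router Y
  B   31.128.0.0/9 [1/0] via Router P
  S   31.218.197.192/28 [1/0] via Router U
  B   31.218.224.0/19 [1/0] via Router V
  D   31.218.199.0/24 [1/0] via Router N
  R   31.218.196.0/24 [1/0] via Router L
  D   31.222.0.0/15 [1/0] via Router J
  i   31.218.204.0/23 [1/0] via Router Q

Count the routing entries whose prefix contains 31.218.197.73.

4

Prefixes containing 31.218.197.73:
  31.128.0.0/9 (31.128.0.0 - 31.255.255.255)
  31.192.0.0/11 (31.192.0.0 - 31.223.255.255)
  31.216.0.0/14 (31.216.0.0 - 31.219.255.255)
  31.218.128.0/17 (31.218.128.0 - 31.218.255.255)
Total matching entries: 4.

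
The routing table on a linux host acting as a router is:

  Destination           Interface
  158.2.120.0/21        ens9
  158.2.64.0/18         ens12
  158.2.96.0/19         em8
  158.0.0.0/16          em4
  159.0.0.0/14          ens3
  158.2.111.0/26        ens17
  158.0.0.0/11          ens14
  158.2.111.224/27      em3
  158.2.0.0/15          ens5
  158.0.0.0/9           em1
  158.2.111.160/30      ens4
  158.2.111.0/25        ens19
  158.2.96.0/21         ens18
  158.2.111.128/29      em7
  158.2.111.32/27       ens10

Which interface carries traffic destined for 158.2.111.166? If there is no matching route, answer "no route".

em8

Routes whose prefix contains 158.2.111.166:
  158.0.0.0/9 (158.0.0.0 - 158.127.255.255) -> em1
  158.0.0.0/11 (158.0.0.0 - 158.31.255.255) -> ens14
  158.2.0.0/15 (158.2.0.0 - 158.3.255.255) -> ens5
  158.2.64.0/18 (158.2.64.0 - 158.2.127.255) -> ens12
  158.2.96.0/19 (158.2.96.0 - 158.2.127.255) -> em8
More-specific entries that do NOT match:
  158.2.111.160/30 (158.2.111.160 - 158.2.111.163) does not contain 158.2.111.166
  158.2.111.128/29 (158.2.111.128 - 158.2.111.135) does not contain 158.2.111.166
  158.2.111.224/27 (158.2.111.224 - 158.2.111.255) does not contain 158.2.111.166
  158.2.111.32/27 (158.2.111.32 - 158.2.111.63) does not contain 158.2.111.166
  158.2.111.0/26 (158.2.111.0 - 158.2.111.63) does not contain 158.2.111.166
  158.2.111.0/25 (158.2.111.0 - 158.2.111.127) does not contain 158.2.111.166
  158.2.120.0/21 (158.2.120.0 - 158.2.127.255) does not contain 158.2.111.166
  158.2.96.0/21 (158.2.96.0 - 158.2.103.255) does not contain 158.2.111.166
Longest matching prefix is /19 -> interface em8.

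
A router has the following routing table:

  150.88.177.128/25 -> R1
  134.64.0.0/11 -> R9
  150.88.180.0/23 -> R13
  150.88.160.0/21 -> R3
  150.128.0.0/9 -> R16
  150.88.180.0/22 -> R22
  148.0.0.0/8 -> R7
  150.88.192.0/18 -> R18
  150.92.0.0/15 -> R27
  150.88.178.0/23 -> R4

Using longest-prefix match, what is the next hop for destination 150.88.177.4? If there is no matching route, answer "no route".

No entry's prefix contains 150.88.177.4; there is no default route.

no route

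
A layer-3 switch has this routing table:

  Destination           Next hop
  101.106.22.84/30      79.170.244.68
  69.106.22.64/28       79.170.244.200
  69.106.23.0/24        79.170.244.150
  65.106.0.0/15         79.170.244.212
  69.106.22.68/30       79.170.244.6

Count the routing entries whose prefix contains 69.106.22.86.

No listed prefix contains 69.106.22.86.
Total matching entries: 0.

0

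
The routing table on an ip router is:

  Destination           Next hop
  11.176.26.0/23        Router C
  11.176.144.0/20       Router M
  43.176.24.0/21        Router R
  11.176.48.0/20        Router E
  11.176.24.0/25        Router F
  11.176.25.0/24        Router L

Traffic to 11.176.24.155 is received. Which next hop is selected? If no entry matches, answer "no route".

No entry's prefix contains 11.176.24.155; there is no default route.

no route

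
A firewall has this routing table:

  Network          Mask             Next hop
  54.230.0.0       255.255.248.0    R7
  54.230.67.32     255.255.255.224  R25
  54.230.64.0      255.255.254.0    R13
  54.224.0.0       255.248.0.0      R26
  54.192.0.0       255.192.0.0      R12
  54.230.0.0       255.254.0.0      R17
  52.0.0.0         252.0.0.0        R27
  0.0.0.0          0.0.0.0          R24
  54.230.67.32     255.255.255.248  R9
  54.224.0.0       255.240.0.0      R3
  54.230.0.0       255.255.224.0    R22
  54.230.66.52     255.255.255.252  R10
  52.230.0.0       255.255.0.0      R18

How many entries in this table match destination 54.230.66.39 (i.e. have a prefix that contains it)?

6

Prefixes containing 54.230.66.39:
  0.0.0.0/0 (default, matches everything)
  52.0.0.0/6 (52.0.0.0 - 55.255.255.255)
  54.192.0.0/10 (54.192.0.0 - 54.255.255.255)
  54.224.0.0/12 (54.224.0.0 - 54.239.255.255)
  54.224.0.0/13 (54.224.0.0 - 54.231.255.255)
  54.230.0.0/15 (54.230.0.0 - 54.231.255.255)
Total matching entries: 6.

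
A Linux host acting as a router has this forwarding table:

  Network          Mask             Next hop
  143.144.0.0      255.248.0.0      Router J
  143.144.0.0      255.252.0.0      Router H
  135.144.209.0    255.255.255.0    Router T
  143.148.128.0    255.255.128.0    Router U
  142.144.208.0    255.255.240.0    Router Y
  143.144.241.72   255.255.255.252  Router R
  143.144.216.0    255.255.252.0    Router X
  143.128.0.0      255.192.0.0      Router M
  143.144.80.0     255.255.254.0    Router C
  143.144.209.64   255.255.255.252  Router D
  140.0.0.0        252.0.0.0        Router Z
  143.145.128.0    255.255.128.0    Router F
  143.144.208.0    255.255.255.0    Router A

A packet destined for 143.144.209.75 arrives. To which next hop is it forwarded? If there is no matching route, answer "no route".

Routes whose prefix contains 143.144.209.75:
  140.0.0.0/6 (140.0.0.0 - 143.255.255.255) -> Router Z
  143.128.0.0/10 (143.128.0.0 - 143.191.255.255) -> Router M
  143.144.0.0/13 (143.144.0.0 - 143.151.255.255) -> Router J
  143.144.0.0/14 (143.144.0.0 - 143.147.255.255) -> Router H
More-specific entries that do NOT match:
  143.144.241.72/30 (143.144.241.72 - 143.144.241.75) does not contain 143.144.209.75
  143.144.209.64/30 (143.144.209.64 - 143.144.209.67) does not contain 143.144.209.75
  135.144.209.0/24 (135.144.209.0 - 135.144.209.255) does not contain 143.144.209.75
  143.144.208.0/24 (143.144.208.0 - 143.144.208.255) does not contain 143.144.209.75
  143.144.80.0/23 (143.144.80.0 - 143.144.81.255) does not contain 143.144.209.75
  143.144.216.0/22 (143.144.216.0 - 143.144.219.255) does not contain 143.144.209.75
  142.144.208.0/20 (142.144.208.0 - 142.144.223.255) does not contain 143.144.209.75
  143.148.128.0/17 (143.148.128.0 - 143.148.255.255) does not contain 143.144.209.75
  143.145.128.0/17 (143.145.128.0 - 143.145.255.255) does not contain 143.144.209.75
Longest matching prefix is /14 -> next hop Router H.

Router H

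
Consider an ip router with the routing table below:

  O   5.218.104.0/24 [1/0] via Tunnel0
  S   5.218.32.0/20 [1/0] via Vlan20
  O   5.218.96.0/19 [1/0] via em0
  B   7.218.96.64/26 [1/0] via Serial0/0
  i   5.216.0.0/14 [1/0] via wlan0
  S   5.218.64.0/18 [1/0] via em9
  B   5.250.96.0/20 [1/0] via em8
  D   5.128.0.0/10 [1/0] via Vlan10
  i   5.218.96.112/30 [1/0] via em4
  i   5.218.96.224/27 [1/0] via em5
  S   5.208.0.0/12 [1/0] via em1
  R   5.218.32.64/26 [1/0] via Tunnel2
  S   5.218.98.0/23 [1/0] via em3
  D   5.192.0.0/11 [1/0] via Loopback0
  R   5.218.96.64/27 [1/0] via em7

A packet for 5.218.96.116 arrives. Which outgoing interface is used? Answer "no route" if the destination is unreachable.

em0

Routes whose prefix contains 5.218.96.116:
  5.192.0.0/11 (5.192.0.0 - 5.223.255.255) -> Loopback0
  5.208.0.0/12 (5.208.0.0 - 5.223.255.255) -> em1
  5.216.0.0/14 (5.216.0.0 - 5.219.255.255) -> wlan0
  5.218.64.0/18 (5.218.64.0 - 5.218.127.255) -> em9
  5.218.96.0/19 (5.218.96.0 - 5.218.127.255) -> em0
More-specific entries that do NOT match:
  5.218.96.112/30 (5.218.96.112 - 5.218.96.115) does not contain 5.218.96.116
  5.218.96.224/27 (5.218.96.224 - 5.218.96.255) does not contain 5.218.96.116
  5.218.96.64/27 (5.218.96.64 - 5.218.96.95) does not contain 5.218.96.116
  7.218.96.64/26 (7.218.96.64 - 7.218.96.127) does not contain 5.218.96.116
  5.218.32.64/26 (5.218.32.64 - 5.218.32.127) does not contain 5.218.96.116
  5.218.104.0/24 (5.218.104.0 - 5.218.104.255) does not contain 5.218.96.116
  5.218.98.0/23 (5.218.98.0 - 5.218.99.255) does not contain 5.218.96.116
  5.218.32.0/20 (5.218.32.0 - 5.218.47.255) does not contain 5.218.96.116
  5.250.96.0/20 (5.250.96.0 - 5.250.111.255) does not contain 5.218.96.116
Longest matching prefix is /19 -> interface em0.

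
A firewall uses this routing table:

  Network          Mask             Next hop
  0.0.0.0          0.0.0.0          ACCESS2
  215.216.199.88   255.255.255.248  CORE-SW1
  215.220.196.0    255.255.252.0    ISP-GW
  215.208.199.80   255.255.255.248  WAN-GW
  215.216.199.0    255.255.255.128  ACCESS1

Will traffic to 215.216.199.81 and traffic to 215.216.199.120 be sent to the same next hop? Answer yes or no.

yes

215.216.199.81: longest match 215.216.199.0/25 -> ACCESS1
215.216.199.120: longest match 215.216.199.0/25 -> ACCESS1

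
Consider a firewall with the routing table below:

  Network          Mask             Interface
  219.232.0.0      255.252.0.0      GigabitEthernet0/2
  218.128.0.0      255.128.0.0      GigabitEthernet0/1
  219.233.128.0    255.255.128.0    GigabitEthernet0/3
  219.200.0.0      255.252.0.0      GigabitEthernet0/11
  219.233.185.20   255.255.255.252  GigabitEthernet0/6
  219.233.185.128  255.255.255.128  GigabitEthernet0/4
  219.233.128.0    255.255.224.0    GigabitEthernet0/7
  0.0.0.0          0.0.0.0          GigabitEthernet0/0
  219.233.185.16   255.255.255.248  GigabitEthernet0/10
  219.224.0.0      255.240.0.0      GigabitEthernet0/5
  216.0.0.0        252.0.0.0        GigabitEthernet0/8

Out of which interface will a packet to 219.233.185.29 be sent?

Routes whose prefix contains 219.233.185.29:
  0.0.0.0/0 (default, matches everything) -> GigabitEthernet0/0
  216.0.0.0/6 (216.0.0.0 - 219.255.255.255) -> GigabitEthernet0/8
  219.224.0.0/12 (219.224.0.0 - 219.239.255.255) -> GigabitEthernet0/5
  219.232.0.0/14 (219.232.0.0 - 219.235.255.255) -> GigabitEthernet0/2
  219.233.128.0/17 (219.233.128.0 - 219.233.255.255) -> GigabitEthernet0/3
More-specific entries that do NOT match:
  219.233.185.20/30 (219.233.185.20 - 219.233.185.23) does not contain 219.233.185.29
  219.233.185.16/29 (219.233.185.16 - 219.233.185.23) does not contain 219.233.185.29
  219.233.185.128/25 (219.233.185.128 - 219.233.185.255) does not contain 219.233.185.29
  219.233.128.0/19 (219.233.128.0 - 219.233.159.255) does not contain 219.233.185.29
Longest matching prefix is /17 -> interface GigabitEthernet0/3.

GigabitEthernet0/3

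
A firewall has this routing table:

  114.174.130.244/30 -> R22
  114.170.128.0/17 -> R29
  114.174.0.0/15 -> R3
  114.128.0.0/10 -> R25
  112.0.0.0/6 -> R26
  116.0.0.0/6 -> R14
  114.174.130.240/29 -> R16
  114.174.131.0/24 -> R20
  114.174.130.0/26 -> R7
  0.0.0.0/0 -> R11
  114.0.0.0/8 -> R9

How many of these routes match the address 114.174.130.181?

5

Prefixes containing 114.174.130.181:
  0.0.0.0/0 (default, matches everything)
  112.0.0.0/6 (112.0.0.0 - 115.255.255.255)
  114.0.0.0/8 (114.0.0.0 - 114.255.255.255)
  114.128.0.0/10 (114.128.0.0 - 114.191.255.255)
  114.174.0.0/15 (114.174.0.0 - 114.175.255.255)
Total matching entries: 5.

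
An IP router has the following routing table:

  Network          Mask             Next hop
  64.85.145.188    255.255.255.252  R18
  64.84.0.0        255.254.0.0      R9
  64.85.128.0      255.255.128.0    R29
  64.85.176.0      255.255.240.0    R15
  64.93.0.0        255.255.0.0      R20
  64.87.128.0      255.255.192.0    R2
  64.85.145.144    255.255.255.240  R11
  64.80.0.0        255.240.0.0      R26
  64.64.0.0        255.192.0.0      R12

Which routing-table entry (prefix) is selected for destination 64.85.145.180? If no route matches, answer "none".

64.85.128.0/17

Entries matching 64.85.145.180:
  64.64.0.0/10 (64.64.0.0 - 64.127.255.255)
  64.80.0.0/12 (64.80.0.0 - 64.95.255.255)
  64.84.0.0/15 (64.84.0.0 - 64.85.255.255)
  64.85.128.0/17 (64.85.128.0 - 64.85.255.255)
Most specific is 64.85.128.0/17.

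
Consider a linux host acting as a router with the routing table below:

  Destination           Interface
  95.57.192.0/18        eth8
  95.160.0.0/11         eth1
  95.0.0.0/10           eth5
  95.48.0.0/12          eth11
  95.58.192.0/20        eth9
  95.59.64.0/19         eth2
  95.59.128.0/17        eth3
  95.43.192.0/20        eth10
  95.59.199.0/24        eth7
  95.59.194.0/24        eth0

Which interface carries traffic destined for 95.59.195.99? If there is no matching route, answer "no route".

Routes whose prefix contains 95.59.195.99:
  95.0.0.0/10 (95.0.0.0 - 95.63.255.255) -> eth5
  95.48.0.0/12 (95.48.0.0 - 95.63.255.255) -> eth11
  95.59.128.0/17 (95.59.128.0 - 95.59.255.255) -> eth3
More-specific entries that do NOT match:
  95.59.199.0/24 (95.59.199.0 - 95.59.199.255) does not contain 95.59.195.99
  95.59.194.0/24 (95.59.194.0 - 95.59.194.255) does not contain 95.59.195.99
  95.58.192.0/20 (95.58.192.0 - 95.58.207.255) does not contain 95.59.195.99
  95.43.192.0/20 (95.43.192.0 - 95.43.207.255) does not contain 95.59.195.99
  95.59.64.0/19 (95.59.64.0 - 95.59.95.255) does not contain 95.59.195.99
  95.57.192.0/18 (95.57.192.0 - 95.57.255.255) does not contain 95.59.195.99
Longest matching prefix is /17 -> interface eth3.

eth3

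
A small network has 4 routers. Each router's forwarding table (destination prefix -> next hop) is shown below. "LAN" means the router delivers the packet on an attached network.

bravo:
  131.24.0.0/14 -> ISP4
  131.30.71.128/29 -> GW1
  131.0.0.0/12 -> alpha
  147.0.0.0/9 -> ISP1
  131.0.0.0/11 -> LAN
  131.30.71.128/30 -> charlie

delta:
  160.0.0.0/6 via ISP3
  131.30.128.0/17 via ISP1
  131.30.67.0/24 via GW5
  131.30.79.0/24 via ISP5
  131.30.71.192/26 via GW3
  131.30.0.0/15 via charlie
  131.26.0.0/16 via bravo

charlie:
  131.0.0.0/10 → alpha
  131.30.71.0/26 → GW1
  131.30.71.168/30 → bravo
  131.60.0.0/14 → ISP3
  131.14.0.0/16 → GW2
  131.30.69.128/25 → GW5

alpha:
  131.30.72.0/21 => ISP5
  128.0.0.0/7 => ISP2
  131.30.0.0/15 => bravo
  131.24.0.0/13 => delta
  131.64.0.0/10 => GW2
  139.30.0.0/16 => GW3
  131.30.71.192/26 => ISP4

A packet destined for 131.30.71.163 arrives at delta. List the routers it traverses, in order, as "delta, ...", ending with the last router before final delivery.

delta, charlie, alpha, bravo

At delta: longest match for 131.30.71.163 is 131.30.0.0/15 -> charlie
At charlie: longest match for 131.30.71.163 is 131.0.0.0/10 -> alpha
At alpha: longest match for 131.30.71.163 is 131.30.0.0/15 -> bravo
At bravo: longest match for 131.30.71.163 is 131.0.0.0/11 -> LAN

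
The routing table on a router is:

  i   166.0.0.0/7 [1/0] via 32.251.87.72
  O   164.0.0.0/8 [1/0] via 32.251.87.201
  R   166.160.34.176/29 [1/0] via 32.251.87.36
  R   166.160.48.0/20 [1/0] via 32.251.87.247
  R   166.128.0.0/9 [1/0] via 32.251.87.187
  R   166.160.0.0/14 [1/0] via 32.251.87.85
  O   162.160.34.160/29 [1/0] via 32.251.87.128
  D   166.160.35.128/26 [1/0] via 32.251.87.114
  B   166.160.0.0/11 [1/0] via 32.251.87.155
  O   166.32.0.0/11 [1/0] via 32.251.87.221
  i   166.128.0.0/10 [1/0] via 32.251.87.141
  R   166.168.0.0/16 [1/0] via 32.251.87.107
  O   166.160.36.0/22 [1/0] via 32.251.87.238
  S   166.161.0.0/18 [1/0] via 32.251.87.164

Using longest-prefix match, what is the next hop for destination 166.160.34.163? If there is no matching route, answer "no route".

32.251.87.85

Routes whose prefix contains 166.160.34.163:
  166.0.0.0/7 (166.0.0.0 - 167.255.255.255) -> 32.251.87.72
  166.128.0.0/9 (166.128.0.0 - 166.255.255.255) -> 32.251.87.187
  166.128.0.0/10 (166.128.0.0 - 166.191.255.255) -> 32.251.87.141
  166.160.0.0/11 (166.160.0.0 - 166.191.255.255) -> 32.251.87.155
  166.160.0.0/14 (166.160.0.0 - 166.163.255.255) -> 32.251.87.85
More-specific entries that do NOT match:
  166.160.34.176/29 (166.160.34.176 - 166.160.34.183) does not contain 166.160.34.163
  162.160.34.160/29 (162.160.34.160 - 162.160.34.167) does not contain 166.160.34.163
  166.160.35.128/26 (166.160.35.128 - 166.160.35.191) does not contain 166.160.34.163
  166.160.36.0/22 (166.160.36.0 - 166.160.39.255) does not contain 166.160.34.163
  166.160.48.0/20 (166.160.48.0 - 166.160.63.255) does not contain 166.160.34.163
  166.161.0.0/18 (166.161.0.0 - 166.161.63.255) does not contain 166.160.34.163
  166.168.0.0/16 (166.168.0.0 - 166.168.255.255) does not contain 166.160.34.163
Longest matching prefix is /14 -> next hop 32.251.87.85.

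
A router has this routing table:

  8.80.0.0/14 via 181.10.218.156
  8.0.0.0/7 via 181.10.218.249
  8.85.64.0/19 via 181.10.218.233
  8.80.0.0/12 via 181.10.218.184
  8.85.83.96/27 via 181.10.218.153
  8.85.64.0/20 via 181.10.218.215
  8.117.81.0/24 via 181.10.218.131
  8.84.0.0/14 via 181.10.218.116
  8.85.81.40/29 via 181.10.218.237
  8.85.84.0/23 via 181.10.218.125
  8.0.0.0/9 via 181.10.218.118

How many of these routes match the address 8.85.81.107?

Prefixes containing 8.85.81.107:
  8.0.0.0/7 (8.0.0.0 - 9.255.255.255)
  8.0.0.0/9 (8.0.0.0 - 8.127.255.255)
  8.80.0.0/12 (8.80.0.0 - 8.95.255.255)
  8.84.0.0/14 (8.84.0.0 - 8.87.255.255)
  8.85.64.0/19 (8.85.64.0 - 8.85.95.255)
Total matching entries: 5.

5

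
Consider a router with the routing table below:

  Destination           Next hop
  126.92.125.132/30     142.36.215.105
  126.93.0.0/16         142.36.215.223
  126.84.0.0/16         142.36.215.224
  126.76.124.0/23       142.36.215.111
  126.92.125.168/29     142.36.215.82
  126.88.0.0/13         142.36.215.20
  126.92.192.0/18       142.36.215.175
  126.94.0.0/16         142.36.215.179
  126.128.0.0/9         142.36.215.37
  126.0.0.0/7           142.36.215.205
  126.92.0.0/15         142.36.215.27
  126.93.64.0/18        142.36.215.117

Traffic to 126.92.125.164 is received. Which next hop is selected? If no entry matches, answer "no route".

Routes whose prefix contains 126.92.125.164:
  126.0.0.0/7 (126.0.0.0 - 127.255.255.255) -> 142.36.215.205
  126.88.0.0/13 (126.88.0.0 - 126.95.255.255) -> 142.36.215.20
  126.92.0.0/15 (126.92.0.0 - 126.93.255.255) -> 142.36.215.27
More-specific entries that do NOT match:
  126.92.125.132/30 (126.92.125.132 - 126.92.125.135) does not contain 126.92.125.164
  126.92.125.168/29 (126.92.125.168 - 126.92.125.175) does not contain 126.92.125.164
  126.76.124.0/23 (126.76.124.0 - 126.76.125.255) does not contain 126.92.125.164
  126.92.192.0/18 (126.92.192.0 - 126.92.255.255) does not contain 126.92.125.164
  126.93.64.0/18 (126.93.64.0 - 126.93.127.255) does not contain 126.92.125.164
  126.93.0.0/16 (126.93.0.0 - 126.93.255.255) does not contain 126.92.125.164
  126.84.0.0/16 (126.84.0.0 - 126.84.255.255) does not contain 126.92.125.164
  126.94.0.0/16 (126.94.0.0 - 126.94.255.255) does not contain 126.92.125.164
Longest matching prefix is /15 -> next hop 142.36.215.27.

142.36.215.27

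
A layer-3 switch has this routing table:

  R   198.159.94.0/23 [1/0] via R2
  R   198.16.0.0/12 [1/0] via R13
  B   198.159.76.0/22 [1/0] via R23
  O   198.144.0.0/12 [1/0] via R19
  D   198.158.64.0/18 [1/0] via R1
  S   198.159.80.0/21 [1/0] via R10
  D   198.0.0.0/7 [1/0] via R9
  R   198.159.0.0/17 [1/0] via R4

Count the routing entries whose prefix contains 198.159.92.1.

Prefixes containing 198.159.92.1:
  198.0.0.0/7 (198.0.0.0 - 199.255.255.255)
  198.144.0.0/12 (198.144.0.0 - 198.159.255.255)
  198.159.0.0/17 (198.159.0.0 - 198.159.127.255)
Total matching entries: 3.

3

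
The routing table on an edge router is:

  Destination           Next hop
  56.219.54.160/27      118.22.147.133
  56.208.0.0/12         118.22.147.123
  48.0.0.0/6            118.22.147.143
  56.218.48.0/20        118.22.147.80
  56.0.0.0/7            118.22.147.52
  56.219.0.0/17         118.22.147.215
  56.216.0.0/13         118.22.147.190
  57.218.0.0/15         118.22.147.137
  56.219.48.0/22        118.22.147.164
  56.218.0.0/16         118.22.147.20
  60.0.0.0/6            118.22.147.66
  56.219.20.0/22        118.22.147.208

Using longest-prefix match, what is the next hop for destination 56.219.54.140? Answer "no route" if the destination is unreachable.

Routes whose prefix contains 56.219.54.140:
  56.0.0.0/7 (56.0.0.0 - 57.255.255.255) -> 118.22.147.52
  56.208.0.0/12 (56.208.0.0 - 56.223.255.255) -> 118.22.147.123
  56.216.0.0/13 (56.216.0.0 - 56.223.255.255) -> 118.22.147.190
  56.219.0.0/17 (56.219.0.0 - 56.219.127.255) -> 118.22.147.215
More-specific entries that do NOT match:
  56.219.54.160/27 (56.219.54.160 - 56.219.54.191) does not contain 56.219.54.140
  56.219.48.0/22 (56.219.48.0 - 56.219.51.255) does not contain 56.219.54.140
  56.219.20.0/22 (56.219.20.0 - 56.219.23.255) does not contain 56.219.54.140
  56.218.48.0/20 (56.218.48.0 - 56.218.63.255) does not contain 56.219.54.140
Longest matching prefix is /17 -> next hop 118.22.147.215.

118.22.147.215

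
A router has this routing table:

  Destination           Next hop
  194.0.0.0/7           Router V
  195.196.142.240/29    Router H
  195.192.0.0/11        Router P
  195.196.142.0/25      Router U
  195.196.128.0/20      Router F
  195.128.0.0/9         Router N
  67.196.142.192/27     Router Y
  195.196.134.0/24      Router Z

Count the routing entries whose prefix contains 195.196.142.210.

Prefixes containing 195.196.142.210:
  194.0.0.0/7 (194.0.0.0 - 195.255.255.255)
  195.128.0.0/9 (195.128.0.0 - 195.255.255.255)
  195.192.0.0/11 (195.192.0.0 - 195.223.255.255)
  195.196.128.0/20 (195.196.128.0 - 195.196.143.255)
Total matching entries: 4.

4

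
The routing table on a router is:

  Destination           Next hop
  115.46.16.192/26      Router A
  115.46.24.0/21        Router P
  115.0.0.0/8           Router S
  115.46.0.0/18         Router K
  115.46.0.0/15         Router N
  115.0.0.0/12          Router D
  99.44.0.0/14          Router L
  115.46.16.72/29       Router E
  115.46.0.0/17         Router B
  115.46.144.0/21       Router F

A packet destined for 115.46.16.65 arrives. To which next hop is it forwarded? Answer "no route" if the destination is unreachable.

Router K

Routes whose prefix contains 115.46.16.65:
  115.0.0.0/8 (115.0.0.0 - 115.255.255.255) -> Router S
  115.46.0.0/15 (115.46.0.0 - 115.47.255.255) -> Router N
  115.46.0.0/17 (115.46.0.0 - 115.46.127.255) -> Router B
  115.46.0.0/18 (115.46.0.0 - 115.46.63.255) -> Router K
More-specific entries that do NOT match:
  115.46.16.72/29 (115.46.16.72 - 115.46.16.79) does not contain 115.46.16.65
  115.46.16.192/26 (115.46.16.192 - 115.46.16.255) does not contain 115.46.16.65
  115.46.24.0/21 (115.46.24.0 - 115.46.31.255) does not contain 115.46.16.65
  115.46.144.0/21 (115.46.144.0 - 115.46.151.255) does not contain 115.46.16.65
Longest matching prefix is /18 -> next hop Router K.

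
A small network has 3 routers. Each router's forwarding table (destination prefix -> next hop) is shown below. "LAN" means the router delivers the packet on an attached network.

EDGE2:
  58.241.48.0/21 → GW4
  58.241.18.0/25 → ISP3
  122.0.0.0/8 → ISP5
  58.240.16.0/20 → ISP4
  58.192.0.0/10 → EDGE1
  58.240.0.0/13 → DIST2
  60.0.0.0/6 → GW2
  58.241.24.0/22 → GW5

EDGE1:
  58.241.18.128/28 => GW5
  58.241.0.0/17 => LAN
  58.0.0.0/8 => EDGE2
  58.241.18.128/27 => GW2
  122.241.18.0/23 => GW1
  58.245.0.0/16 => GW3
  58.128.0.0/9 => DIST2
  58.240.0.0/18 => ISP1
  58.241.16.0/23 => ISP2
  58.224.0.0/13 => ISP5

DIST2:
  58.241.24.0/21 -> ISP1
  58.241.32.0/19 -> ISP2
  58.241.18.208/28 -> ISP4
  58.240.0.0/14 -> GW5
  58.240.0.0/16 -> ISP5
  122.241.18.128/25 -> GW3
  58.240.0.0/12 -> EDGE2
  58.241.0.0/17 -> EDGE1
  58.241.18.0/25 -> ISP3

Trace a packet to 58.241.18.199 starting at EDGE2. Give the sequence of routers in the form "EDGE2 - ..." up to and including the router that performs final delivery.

EDGE2 - DIST2 - EDGE1

At EDGE2: longest match for 58.241.18.199 is 58.240.0.0/13 -> DIST2
At DIST2: longest match for 58.241.18.199 is 58.241.0.0/17 -> EDGE1
At EDGE1: longest match for 58.241.18.199 is 58.241.0.0/17 -> LAN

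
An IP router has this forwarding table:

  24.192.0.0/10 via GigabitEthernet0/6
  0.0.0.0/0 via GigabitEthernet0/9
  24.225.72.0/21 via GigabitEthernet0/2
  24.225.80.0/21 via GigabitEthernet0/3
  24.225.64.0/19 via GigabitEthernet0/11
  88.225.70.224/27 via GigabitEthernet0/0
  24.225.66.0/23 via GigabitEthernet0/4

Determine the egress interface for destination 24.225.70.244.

Routes whose prefix contains 24.225.70.244:
  0.0.0.0/0 (default, matches everything) -> GigabitEthernet0/9
  24.192.0.0/10 (24.192.0.0 - 24.255.255.255) -> GigabitEthernet0/6
  24.225.64.0/19 (24.225.64.0 - 24.225.95.255) -> GigabitEthernet0/11
More-specific entries that do NOT match:
  88.225.70.224/27 (88.225.70.224 - 88.225.70.255) does not contain 24.225.70.244
  24.225.66.0/23 (24.225.66.0 - 24.225.67.255) does not contain 24.225.70.244
  24.225.72.0/21 (24.225.72.0 - 24.225.79.255) does not contain 24.225.70.244
  24.225.80.0/21 (24.225.80.0 - 24.225.87.255) does not contain 24.225.70.244
Longest matching prefix is /19 -> interface GigabitEthernet0/11.

GigabitEthernet0/11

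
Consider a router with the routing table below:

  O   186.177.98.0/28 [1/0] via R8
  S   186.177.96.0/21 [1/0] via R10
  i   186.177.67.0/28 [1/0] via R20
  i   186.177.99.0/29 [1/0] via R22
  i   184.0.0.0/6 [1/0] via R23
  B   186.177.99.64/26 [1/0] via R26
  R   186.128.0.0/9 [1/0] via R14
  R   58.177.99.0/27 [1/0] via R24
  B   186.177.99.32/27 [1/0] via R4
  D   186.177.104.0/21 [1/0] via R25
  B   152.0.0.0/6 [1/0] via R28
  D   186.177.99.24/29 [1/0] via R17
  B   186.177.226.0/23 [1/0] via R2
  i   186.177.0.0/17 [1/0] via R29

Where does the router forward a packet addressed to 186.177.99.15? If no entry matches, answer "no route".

R10

Routes whose prefix contains 186.177.99.15:
  184.0.0.0/6 (184.0.0.0 - 187.255.255.255) -> R23
  186.128.0.0/9 (186.128.0.0 - 186.255.255.255) -> R14
  186.177.0.0/17 (186.177.0.0 - 186.177.127.255) -> R29
  186.177.96.0/21 (186.177.96.0 - 186.177.103.255) -> R10
More-specific entries that do NOT match:
  186.177.99.0/29 (186.177.99.0 - 186.177.99.7) does not contain 186.177.99.15
  186.177.99.24/29 (186.177.99.24 - 186.177.99.31) does not contain 186.177.99.15
  186.177.98.0/28 (186.177.98.0 - 186.177.98.15) does not contain 186.177.99.15
  186.177.67.0/28 (186.177.67.0 - 186.177.67.15) does not contain 186.177.99.15
  58.177.99.0/27 (58.177.99.0 - 58.177.99.31) does not contain 186.177.99.15
  186.177.99.32/27 (186.177.99.32 - 186.177.99.63) does not contain 186.177.99.15
  186.177.99.64/26 (186.177.99.64 - 186.177.99.127) does not contain 186.177.99.15
  186.177.226.0/23 (186.177.226.0 - 186.177.227.255) does not contain 186.177.99.15
Longest matching prefix is /21 -> next hop R10.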